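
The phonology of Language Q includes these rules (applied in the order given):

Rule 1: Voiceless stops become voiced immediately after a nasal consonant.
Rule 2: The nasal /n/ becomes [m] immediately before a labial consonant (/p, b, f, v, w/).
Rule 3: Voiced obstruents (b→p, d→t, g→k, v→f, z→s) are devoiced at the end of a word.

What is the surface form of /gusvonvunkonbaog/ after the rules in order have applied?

gusvomvungombaok

Rule 1 (post-nasal voicing): /k/ is a voiceless stop immediately after the nasal /n/, so it voices to [g]. /gusvonvunkonbaog/ → gusvonvungonbaog.
Rule 2 (nasal place assimilation): /n/ precedes the labial consonant /v/, so it assimilates in place to [m]. /n/ precedes the labial consonant /b/, so it assimilates in place to [m]. /gusvonvungonbaog/ → gusvomvungombaog.
Rule 3 (final devoicing): /g/ is a voiced obstruent in word-final position, so it devoices to [k]. /gusvomvungombaog/ → gusvomvungombaok.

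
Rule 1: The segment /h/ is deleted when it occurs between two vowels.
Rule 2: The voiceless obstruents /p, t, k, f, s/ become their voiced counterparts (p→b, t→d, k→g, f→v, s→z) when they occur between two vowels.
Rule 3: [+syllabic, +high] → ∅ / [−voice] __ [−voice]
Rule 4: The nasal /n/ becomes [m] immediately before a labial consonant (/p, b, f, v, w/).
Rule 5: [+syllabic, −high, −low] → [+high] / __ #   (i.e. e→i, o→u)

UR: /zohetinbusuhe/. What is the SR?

zoedimbuzui

Rule 1 (intervocalic h-deletion): /h/ occurs between vowels /o/ and /e/, so it deletes. /h/ occurs between vowels /u/ and /e/, so it deletes. /zohetinbusuhe/ → zoetinbusue.
Rule 2 (intervocalic voicing): /t/ is a voiceless obstruent between vowels /e/ and /i/, so it voices to [d]. /s/ is a voiceless obstruent between vowels /u/ and /u/, so it voices to [z]. /zoetinbusue/ → zoedinbuzue.
Rule 3 (high vowel syncope): no segment meets the environment; /zoedinbuzue/ is unchanged.
Rule 4 (nasal place assimilation): /n/ precedes the labial consonant /b/, so it assimilates in place to [m]. /zoedinbuzue/ → zoedimbuzue.
Rule 5 (final vowel raising): /e/ is a mid vowel in word-final position, so it raises to [i]. /zoedimbuzue/ → zoedimbuzui.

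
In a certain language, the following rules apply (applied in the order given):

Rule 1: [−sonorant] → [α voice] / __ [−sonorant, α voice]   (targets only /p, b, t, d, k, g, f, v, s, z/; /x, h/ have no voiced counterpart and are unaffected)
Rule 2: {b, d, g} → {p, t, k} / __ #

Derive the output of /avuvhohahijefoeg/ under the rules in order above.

Rule 1 (regressive voicing assimilation): /v/ precedes the voiceless obstruent /h/, so it devoices to [f] by assimilation. /avuvhohahijefoeg/ → avufhohahijefoeg.
Rule 2 (final devoicing): /g/ is a voiced stop in word-final position, so it devoices to [k]. /avufhohahijefoeg/ → avufhohahijefoek.

avufhohahijefoek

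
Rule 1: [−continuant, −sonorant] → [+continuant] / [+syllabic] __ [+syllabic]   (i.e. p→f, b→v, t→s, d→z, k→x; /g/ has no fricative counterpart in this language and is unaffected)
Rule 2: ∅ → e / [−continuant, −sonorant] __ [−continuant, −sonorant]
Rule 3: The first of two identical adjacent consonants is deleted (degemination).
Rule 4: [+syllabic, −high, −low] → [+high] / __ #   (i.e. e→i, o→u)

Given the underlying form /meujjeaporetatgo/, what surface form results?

Rule 1 (intervocalic spirantization): /p/ is a stop between vowels /a/ and /o/, so it spirantizes to the fricative [f]. /t/ is a stop between vowels /e/ and /a/, so it spirantizes to the fricative [s]. /meujjeaporetatgo/ → meujjeaforesatgo.
Rule 2 (stop-cluster e-epenthesis): /t/ and /g/ form a stop–stop cluster, so [e] is inserted between them. /meujjeaforesatgo/ → meujjeaforesatego.
Rule 3 (degemination): /jj/ is a geminate; the first /j/ deletes. /meujjeaforesatego/ → meujeaforesatego.
Rule 4 (final vowel raising): /o/ is a mid vowel in word-final position, so it raises to [u]. /meujeaforesatego/ → meujeaforesategu.

meujeaforesategu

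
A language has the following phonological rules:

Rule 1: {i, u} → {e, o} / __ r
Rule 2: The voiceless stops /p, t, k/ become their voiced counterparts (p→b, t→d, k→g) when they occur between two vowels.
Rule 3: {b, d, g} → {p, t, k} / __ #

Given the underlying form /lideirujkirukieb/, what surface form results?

Rule 1 (pre-rhotic lowering): /i/ is a high vowel immediately before /r/, so it lowers to [e]. /i/ is a high vowel immediately before /r/, so it lowers to [e]. /lideirujkirukieb/ → lideerujkerukieb.
Rule 2 (intervocalic voicing): /k/ is a voiceless stop between vowels /u/ and /i/, so it voices to [g]. /lideerujkerukieb/ → lideerujkerugieb.
Rule 3 (final devoicing): /b/ is a voiced stop in word-final position, so it devoices to [p]. /lideerujkerugieb/ → lideerujkerugiep.

lideerujkerugiep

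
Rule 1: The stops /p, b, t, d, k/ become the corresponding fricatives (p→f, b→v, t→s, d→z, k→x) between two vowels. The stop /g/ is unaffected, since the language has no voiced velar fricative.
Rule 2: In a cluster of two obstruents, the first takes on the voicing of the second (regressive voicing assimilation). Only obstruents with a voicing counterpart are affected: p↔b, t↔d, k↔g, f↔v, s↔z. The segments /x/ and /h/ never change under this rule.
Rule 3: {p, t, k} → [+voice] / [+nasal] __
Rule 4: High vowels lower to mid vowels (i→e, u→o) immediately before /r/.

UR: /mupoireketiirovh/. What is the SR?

mufoerexesierofh

Rule 1 (intervocalic spirantization): /p/ is a stop between vowels /u/ and /o/, so it spirantizes to the fricative [f]. /k/ is a stop between vowels /e/ and /e/, so it spirantizes to the fricative [x]. /t/ is a stop between vowels /e/ and /i/, so it spirantizes to the fricative [s]. /mupoireketiirovh/ → mufoirexesiirovh.
Rule 2 (regressive voicing assimilation): /v/ precedes the voiceless obstruent /h/, so it devoices to [f] by assimilation. /mufoirexesiirovh/ → mufoirexesiirofh.
Rule 3 (post-nasal voicing): no segment meets the environment; /mufoirexesiirofh/ is unchanged.
Rule 4 (pre-rhotic lowering): /i/ is a high vowel immediately before /r/, so it lowers to [e]. /i/ is a high vowel immediately before /r/, so it lowers to [e]. /mufoirexesiirofh/ → mufoerexesierofh.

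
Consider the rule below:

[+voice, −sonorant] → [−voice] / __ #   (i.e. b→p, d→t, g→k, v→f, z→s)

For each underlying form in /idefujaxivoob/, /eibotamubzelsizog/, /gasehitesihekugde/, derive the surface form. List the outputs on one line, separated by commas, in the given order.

idefujaxivoop, eibotamubzelsizok, gasehitesihekugde

/idefujaxivoob/: /b/ is a voiced obstruent in word-final position, so it devoices to [p]. → [idefujaxivoop].
/eibotamubzelsizog/: /g/ is a voiced obstruent in word-final position, so it devoices to [k]. → [eibotamubzelsizok].
/gasehitesihekugde/: the rule's environment is not met; surfaces unchanged as [gasehitesihekugde].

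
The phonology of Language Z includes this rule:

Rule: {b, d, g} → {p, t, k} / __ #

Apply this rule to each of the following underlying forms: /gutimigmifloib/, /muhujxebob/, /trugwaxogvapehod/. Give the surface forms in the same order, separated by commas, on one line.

gutimigmifloip, muhujxebop, trugwaxogvapehot

/gutimigmifloib/: /b/ is a voiced stop in word-final position, so it devoices to [p]. → [gutimigmifloip].
/muhujxebob/: /b/ is a voiced stop in word-final position, so it devoices to [p]. → [muhujxebop].
/trugwaxogvapehod/: /d/ is a voiced stop in word-final position, so it devoices to [t]. → [trugwaxogvapehot].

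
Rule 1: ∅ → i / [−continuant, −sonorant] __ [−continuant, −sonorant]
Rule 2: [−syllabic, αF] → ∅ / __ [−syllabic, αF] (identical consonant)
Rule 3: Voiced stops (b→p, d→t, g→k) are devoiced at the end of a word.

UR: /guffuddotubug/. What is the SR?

gufudidotubuk

Rule 1 (stop-cluster i-epenthesis): /d/ and /d/ form a stop–stop cluster, so [i] is inserted between them. /guffuddotubug/ → guffudidotubug.
Rule 2 (degemination): /ff/ is a geminate; the first /f/ deletes. /guffudidotubug/ → gufudidotubug.
Rule 3 (final devoicing): /g/ is a voiced stop in word-final position, so it devoices to [k]. /gufudidotubug/ → gufudidotubuk.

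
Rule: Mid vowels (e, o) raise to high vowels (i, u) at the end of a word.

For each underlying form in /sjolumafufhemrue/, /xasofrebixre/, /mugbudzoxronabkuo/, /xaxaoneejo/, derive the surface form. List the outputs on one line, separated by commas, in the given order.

sjolumafufhemrui, xasofrebixri, mugbudzoxronabkuu, xaxaoneeju

/sjolumafufhemrue/: /e/ is a mid vowel in word-final position, so it raises to [i]. → [sjolumafufhemrui].
/xasofrebixre/: /e/ is a mid vowel in word-final position, so it raises to [i]. → [xasofrebixri].
/mugbudzoxronabkuo/: /o/ is a mid vowel in word-final position, so it raises to [u]. → [mugbudzoxronabkuu].
/xaxaoneejo/: /o/ is a mid vowel in word-final position, so it raises to [u]. → [xaxaoneeju].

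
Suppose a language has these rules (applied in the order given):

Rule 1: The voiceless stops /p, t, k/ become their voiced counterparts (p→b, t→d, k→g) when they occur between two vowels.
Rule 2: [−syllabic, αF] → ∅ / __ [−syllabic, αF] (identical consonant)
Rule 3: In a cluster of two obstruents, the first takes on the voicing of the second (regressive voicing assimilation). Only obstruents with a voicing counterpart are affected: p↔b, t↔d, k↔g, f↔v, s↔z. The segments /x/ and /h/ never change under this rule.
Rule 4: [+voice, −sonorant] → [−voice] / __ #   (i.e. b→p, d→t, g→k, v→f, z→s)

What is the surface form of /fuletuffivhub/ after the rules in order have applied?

Rule 1 (intervocalic voicing): /t/ is a voiceless stop between vowels /e/ and /u/, so it voices to [d]. /fuletuffivhub/ → fuleduffivhub.
Rule 2 (degemination): /ff/ is a geminate; the first /f/ deletes. /fuleduffivhub/ → fuledufivhub.
Rule 3 (regressive voicing assimilation): /v/ precedes the voiceless obstruent /h/, so it devoices to [f] by assimilation. /fuledufivhub/ → fuledufifhub.
Rule 4 (final devoicing): /b/ is a voiced obstruent in word-final position, so it devoices to [p]. /fuledufifhub/ → fuledufifhup.

fuledufifhup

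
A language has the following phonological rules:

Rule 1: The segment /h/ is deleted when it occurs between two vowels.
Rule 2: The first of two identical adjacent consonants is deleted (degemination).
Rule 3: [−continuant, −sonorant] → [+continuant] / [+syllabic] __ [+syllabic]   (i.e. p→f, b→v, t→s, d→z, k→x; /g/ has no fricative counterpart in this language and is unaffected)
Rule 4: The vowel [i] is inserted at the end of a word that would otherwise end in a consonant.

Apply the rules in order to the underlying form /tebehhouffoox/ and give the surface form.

tevehoufooxi

Rule 1 (intervocalic h-deletion): no segment meets the environment; /tebehhouffoox/ is unchanged.
Rule 2 (degemination): /hh/ is a geminate; the first /h/ deletes. /ff/ is a geminate; the first /f/ deletes. /tebehhouffoox/ → tebehoufoox.
Rule 3 (intervocalic spirantization): /b/ is a stop between vowels /e/ and /e/, so it spirantizes to the fricative [v]. /tebehoufoox/ → tevehoufoox.
Rule 4 (final i-epenthesis): the form ends in the consonant /x/, so [i] is inserted word-finally. /tevehoufoox/ → tevehoufooxi.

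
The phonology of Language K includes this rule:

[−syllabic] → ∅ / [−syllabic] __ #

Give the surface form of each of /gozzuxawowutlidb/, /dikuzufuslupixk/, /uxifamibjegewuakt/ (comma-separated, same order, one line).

/gozzuxawowutlidb/: /b/ is the second consonant of a word-final cluster /db/, so it deletes. → [gozzuxawowutlid].
/dikuzufuslupixk/: /k/ is the second consonant of a word-final cluster /xk/, so it deletes. → [dikuzufuslupix].
/uxifamibjegewuakt/: /t/ is the second consonant of a word-final cluster /kt/, so it deletes. → [uxifamibjegewuak].

gozzuxawowutlid, dikuzufuslupix, uxifamibjegewuak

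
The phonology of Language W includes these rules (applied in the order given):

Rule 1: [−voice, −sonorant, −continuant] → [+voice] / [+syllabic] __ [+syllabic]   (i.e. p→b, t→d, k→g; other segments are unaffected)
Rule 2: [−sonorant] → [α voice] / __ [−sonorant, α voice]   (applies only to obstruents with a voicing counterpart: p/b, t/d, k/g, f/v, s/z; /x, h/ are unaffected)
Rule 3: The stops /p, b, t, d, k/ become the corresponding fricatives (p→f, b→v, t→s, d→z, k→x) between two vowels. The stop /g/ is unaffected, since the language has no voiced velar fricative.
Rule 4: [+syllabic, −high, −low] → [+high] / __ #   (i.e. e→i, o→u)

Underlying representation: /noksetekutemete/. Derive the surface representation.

noksezeguzemezi

Rule 1 (intervocalic voicing): /t/ is a voiceless stop between vowels /e/ and /e/, so it voices to [d]. /k/ is a voiceless stop between vowels /e/ and /u/, so it voices to [g]. /t/ is a voiceless stop between vowels /u/ and /e/, so it voices to [d]. /t/ is a voiceless stop between vowels /e/ and /e/, so it voices to [d]. /noksetekutemete/ → noksedegudemede.
Rule 2 (regressive voicing assimilation): no segment meets the environment; /noksedegudemede/ is unchanged.
Rule 3 (intervocalic spirantization): /d/ is a stop between vowels /e/ and /e/, so it spirantizes to the fricative [z]. /d/ is a stop between vowels /u/ and /e/, so it spirantizes to the fricative [z]. /d/ is a stop between vowels /e/ and /e/, so it spirantizes to the fricative [z]. /noksedegudemede/ → noksezeguzemeze.
Rule 4 (final vowel raising): /e/ is a mid vowel in word-final position, so it raises to [i]. /noksezeguzemeze/ → noksezeguzemezi.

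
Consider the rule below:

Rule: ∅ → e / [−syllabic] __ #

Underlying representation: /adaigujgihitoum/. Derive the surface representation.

the form ends in the consonant /m/, so [e] is inserted word-finally.
Surface form: [adaigujgihitoume].

adaigujgihitoume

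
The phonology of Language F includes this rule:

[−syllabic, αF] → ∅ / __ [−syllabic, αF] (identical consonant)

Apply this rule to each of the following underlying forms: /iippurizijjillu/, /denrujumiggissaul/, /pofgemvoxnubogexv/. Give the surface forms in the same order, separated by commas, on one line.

/iippurizijjillu/: /pp/ is a geminate; the first /p/ deletes. /jj/ is a geminate; the first /j/ deletes. /ll/ is a geminate; the first /l/ deletes. → [iipurizijilu].
/denrujumiggissaul/: /gg/ is a geminate; the first /g/ deletes. /ss/ is a geminate; the first /s/ deletes. → [denrujumigisaul].
/pofgemvoxnubogexv/: the rule's environment is not met; surfaces unchanged as [pofgemvoxnubogexv].

iipurizijilu, denrujumigisaul, pofgemvoxnubogexv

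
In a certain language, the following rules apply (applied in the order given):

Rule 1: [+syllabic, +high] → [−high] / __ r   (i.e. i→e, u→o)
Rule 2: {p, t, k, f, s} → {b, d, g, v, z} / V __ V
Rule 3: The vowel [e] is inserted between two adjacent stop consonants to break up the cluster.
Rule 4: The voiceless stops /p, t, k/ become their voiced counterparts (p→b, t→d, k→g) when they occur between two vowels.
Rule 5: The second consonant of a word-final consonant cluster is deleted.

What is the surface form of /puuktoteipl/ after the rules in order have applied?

Rule 1 (pre-rhotic lowering): no segment meets the environment; /puuktoteipl/ is unchanged.
Rule 2 (intervocalic voicing): /t/ is a voiceless obstruent between vowels /o/ and /e/, so it voices to [d]. /puuktoteipl/ → puuktodeipl.
Rule 3 (stop-cluster e-epenthesis): /k/ and /t/ form a stop–stop cluster, so [e] is inserted between them. /puuktodeipl/ → puuketodeipl.
Rule 4 (intervocalic voicing): /k/ is a voiceless stop between vowels /u/ and /e/, so it voices to [g]. /t/ is a voiceless stop between vowels /e/ and /o/, so it voices to [d]. /puuketodeipl/ → puugedodeipl.
Rule 5 (final cluster simplification): /l/ is the second consonant of a word-final cluster /pl/, so it deletes. /puugedodeipl/ → puugedodeip.

puugedodeip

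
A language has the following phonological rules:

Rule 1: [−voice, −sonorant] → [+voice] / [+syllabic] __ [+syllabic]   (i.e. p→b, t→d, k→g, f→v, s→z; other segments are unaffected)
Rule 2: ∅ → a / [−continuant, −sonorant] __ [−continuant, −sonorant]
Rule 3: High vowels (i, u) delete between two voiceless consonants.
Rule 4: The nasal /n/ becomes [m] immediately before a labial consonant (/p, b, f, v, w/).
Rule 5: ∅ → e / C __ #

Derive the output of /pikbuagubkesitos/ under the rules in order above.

Rule 1 (intervocalic voicing): /s/ is a voiceless obstruent between vowels /e/ and /i/, so it voices to [z]. /t/ is a voiceless obstruent between vowels /i/ and /o/, so it voices to [d]. /pikbuagubkesitos/ → pikbuagubkezidos.
Rule 2 (stop-cluster a-epenthesis): /k/ and /b/ form a stop–stop cluster, so [a] is inserted between them. /b/ and /k/ form a stop–stop cluster, so [a] is inserted between them. /pikbuagubkezidos/ → pikabuagubakezidos.
Rule 3 (high vowel syncope): /i/ is a high vowel flanked by voiceless consonants /p/ and /k/, so it deletes. /pikabuagubakezidos/ → pkabuagubakezidos.
Rule 4 (nasal place assimilation): no segment meets the environment; /pkabuagubakezidos/ is unchanged.
Rule 5 (final e-epenthesis): the form ends in the consonant /s/, so [e] is inserted word-finally. /pkabuagubakezidos/ → pkabuagubakezidose.

pkabuagubakezidose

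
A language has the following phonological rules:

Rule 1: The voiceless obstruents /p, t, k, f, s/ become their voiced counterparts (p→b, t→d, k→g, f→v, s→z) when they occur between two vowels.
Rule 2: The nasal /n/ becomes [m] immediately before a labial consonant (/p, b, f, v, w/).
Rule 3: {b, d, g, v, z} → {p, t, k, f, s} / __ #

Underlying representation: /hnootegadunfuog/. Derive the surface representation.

Rule 1 (intervocalic voicing): /t/ is a voiceless obstruent between vowels /o/ and /e/, so it voices to [d]. /hnootegadunfuog/ → hnoodegadunfuog.
Rule 2 (nasal place assimilation): /n/ precedes the labial consonant /f/, so it assimilates in place to [m]. /hnoodegadunfuog/ → hnoodegadumfuog.
Rule 3 (final devoicing): /g/ is a voiced obstruent in word-final position, so it devoices to [k]. /hnoodegadumfuog/ → hnoodegadumfuok.

hnoodegadumfuok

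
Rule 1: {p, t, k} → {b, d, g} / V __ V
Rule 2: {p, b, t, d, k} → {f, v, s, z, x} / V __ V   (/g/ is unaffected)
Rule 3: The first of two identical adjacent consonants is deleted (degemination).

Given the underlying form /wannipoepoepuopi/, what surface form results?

Rule 1 (intervocalic voicing): /p/ is a voiceless stop between vowels /i/ and /o/, so it voices to [b]. /p/ is a voiceless stop between vowels /e/ and /o/, so it voices to [b]. /p/ is a voiceless stop between vowels /e/ and /u/, so it voices to [b]. /p/ is a voiceless stop between vowels /o/ and /i/, so it voices to [b]. /wannipoepoepuopi/ → wanniboeboebuobi.
Rule 2 (intervocalic spirantization): /b/ is a stop between vowels /i/ and /o/, so it spirantizes to the fricative [v]. /b/ is a stop between vowels /e/ and /o/, so it spirantizes to the fricative [v]. /b/ is a stop between vowels /e/ and /u/, so it spirantizes to the fricative [v]. /b/ is a stop between vowels /o/ and /i/, so it spirantizes to the fricative [v]. /wanniboeboebuobi/ → wannivoevoevuovi.
Rule 3 (degemination): /nn/ is a geminate; the first /n/ deletes. /wannivoevoevuovi/ → wanivoevoevuovi.

wanivoevoevuovi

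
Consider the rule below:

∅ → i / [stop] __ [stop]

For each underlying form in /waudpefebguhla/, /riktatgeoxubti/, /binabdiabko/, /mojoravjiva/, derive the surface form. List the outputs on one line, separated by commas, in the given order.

waudipefebiguhla, rikitatigeoxubiti, binabidiabiko, mojoravjiva

/waudpefebguhla/: /d/ and /p/ form a stop–stop cluster, so [i] is inserted between them. /b/ and /g/ form a stop–stop cluster, so [i] is inserted between them. → [waudipefebiguhla].
/riktatgeoxubti/: /k/ and /t/ form a stop–stop cluster, so [i] is inserted between them. /t/ and /g/ form a stop–stop cluster, so [i] is inserted between them. /b/ and /t/ form a stop–stop cluster, so [i] is inserted between them. → [rikitatigeoxubiti].
/binabdiabko/: /b/ and /d/ form a stop–stop cluster, so [i] is inserted between them. /b/ and /k/ form a stop–stop cluster, so [i] is inserted between them. → [binabidiabiko].
/mojoravjiva/: the rule's environment is not met; surfaces unchanged as [mojoravjiva].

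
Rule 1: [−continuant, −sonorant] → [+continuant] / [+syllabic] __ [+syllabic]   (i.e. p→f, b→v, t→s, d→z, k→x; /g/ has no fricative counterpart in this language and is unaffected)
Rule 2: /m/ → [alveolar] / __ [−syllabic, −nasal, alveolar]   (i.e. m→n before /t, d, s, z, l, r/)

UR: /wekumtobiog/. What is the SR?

Rule 1 (intervocalic spirantization): /k/ is a stop between vowels /e/ and /u/, so it spirantizes to the fricative [x]. /b/ is a stop between vowels /o/ and /i/, so it spirantizes to the fricative [v]. /wekumtobiog/ → wexumtoviog.
Rule 2 (nasal place assimilation): /m/ precedes the alveolar consonant /t/, so it assimilates in place to [n]. /wexumtoviog/ → wexuntoviog.

wexuntoviog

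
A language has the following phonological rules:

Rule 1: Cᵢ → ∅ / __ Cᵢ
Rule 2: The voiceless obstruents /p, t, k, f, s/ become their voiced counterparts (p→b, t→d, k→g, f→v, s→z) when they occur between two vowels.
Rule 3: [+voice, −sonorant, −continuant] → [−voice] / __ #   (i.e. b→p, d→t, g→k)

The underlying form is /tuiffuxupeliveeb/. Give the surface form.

tuivuxubeliveep

Rule 1 (degemination): /ff/ is a geminate; the first /f/ deletes. /tuiffuxupeliveeb/ → tuifuxupeliveeb.
Rule 2 (intervocalic voicing): /f/ is a voiceless obstruent between vowels /i/ and /u/, so it voices to [v]. /p/ is a voiceless obstruent between vowels /u/ and /e/, so it voices to [b]. /tuifuxupeliveeb/ → tuivuxubeliveeb.
Rule 3 (final devoicing): /b/ is a voiced stop in word-final position, so it devoices to [p]. /tuivuxubeliveeb/ → tuivuxubeliveep.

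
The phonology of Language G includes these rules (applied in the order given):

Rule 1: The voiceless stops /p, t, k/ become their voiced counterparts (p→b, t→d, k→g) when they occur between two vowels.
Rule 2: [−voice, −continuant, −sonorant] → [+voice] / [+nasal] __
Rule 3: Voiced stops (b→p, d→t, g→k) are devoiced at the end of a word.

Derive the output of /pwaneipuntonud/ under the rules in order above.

pwaneibundonut

Rule 1 (intervocalic voicing): /p/ is a voiceless stop between vowels /i/ and /u/, so it voices to [b]. /pwaneipuntonud/ → pwaneibuntonud.
Rule 2 (post-nasal voicing): /t/ is a voiceless stop immediately after the nasal /n/, so it voices to [d]. /pwaneibuntonud/ → pwaneibundonud.
Rule 3 (final devoicing): /d/ is a voiced stop in word-final position, so it devoices to [t]. /pwaneibundonud/ → pwaneibundonut.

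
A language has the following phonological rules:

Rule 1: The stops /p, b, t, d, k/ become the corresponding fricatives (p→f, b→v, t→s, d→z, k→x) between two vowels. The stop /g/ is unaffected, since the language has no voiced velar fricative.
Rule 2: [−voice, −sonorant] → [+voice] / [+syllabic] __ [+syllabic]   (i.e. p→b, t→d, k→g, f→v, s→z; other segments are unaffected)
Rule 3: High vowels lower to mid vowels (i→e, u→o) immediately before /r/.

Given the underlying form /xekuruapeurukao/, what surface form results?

Rule 1 (intervocalic spirantization): /k/ is a stop between vowels /e/ and /u/, so it spirantizes to the fricative [x]. /p/ is a stop between vowels /a/ and /e/, so it spirantizes to the fricative [f]. /k/ is a stop between vowels /u/ and /a/, so it spirantizes to the fricative [x]. /xekuruapeurukao/ → xexuruafeuruxao.
Rule 2 (intervocalic voicing): /f/ is a voiceless obstruent between vowels /a/ and /e/, so it voices to [v]. /xexuruafeuruxao/ → xexuruaveuruxao.
Rule 3 (pre-rhotic lowering): /u/ is a high vowel immediately before /r/, so it lowers to [o]. /u/ is a high vowel immediately before /r/, so it lowers to [o]. /xexuruaveuruxao/ → xexoruaveoruxao.

xexoruaveoruxao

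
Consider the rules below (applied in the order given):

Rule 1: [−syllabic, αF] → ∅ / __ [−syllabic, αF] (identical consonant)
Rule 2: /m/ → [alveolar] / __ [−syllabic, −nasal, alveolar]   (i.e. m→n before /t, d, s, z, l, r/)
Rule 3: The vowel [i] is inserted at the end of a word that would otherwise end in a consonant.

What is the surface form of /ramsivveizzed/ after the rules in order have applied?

ransiveizedi

Rule 1 (degemination): /vv/ is a geminate; the first /v/ deletes. /zz/ is a geminate; the first /z/ deletes. /ramsivveizzed/ → ramsiveized.
Rule 2 (nasal place assimilation): /m/ precedes the alveolar consonant /s/, so it assimilates in place to [n]. /ramsiveized/ → ransiveized.
Rule 3 (final i-epenthesis): the form ends in the consonant /d/, so [i] is inserted word-finally. /ransiveized/ → ransiveizedi.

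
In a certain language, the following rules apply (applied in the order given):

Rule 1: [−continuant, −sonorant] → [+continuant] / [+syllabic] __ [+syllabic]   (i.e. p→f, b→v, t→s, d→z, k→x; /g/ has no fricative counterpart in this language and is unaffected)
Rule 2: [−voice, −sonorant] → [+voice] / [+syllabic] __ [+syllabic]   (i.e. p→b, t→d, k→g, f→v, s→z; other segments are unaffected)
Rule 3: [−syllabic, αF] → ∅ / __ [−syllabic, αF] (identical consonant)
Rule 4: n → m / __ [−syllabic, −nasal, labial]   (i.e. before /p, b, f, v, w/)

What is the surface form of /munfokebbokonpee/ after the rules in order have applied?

mumfoxeboxompee

Rule 1 (intervocalic spirantization): /k/ is a stop between vowels /o/ and /e/, so it spirantizes to the fricative [x]. /k/ is a stop between vowels /o/ and /o/, so it spirantizes to the fricative [x]. /munfokebbokonpee/ → munfoxebboxonpee.
Rule 2 (intervocalic voicing): no segment meets the environment; /munfoxebboxonpee/ is unchanged.
Rule 3 (degemination): /bb/ is a geminate; the first /b/ deletes. /munfoxebboxonpee/ → munfoxeboxonpee.
Rule 4 (nasal place assimilation): /n/ precedes the labial consonant /f/, so it assimilates in place to [m]. /n/ precedes the labial consonant /p/, so it assimilates in place to [m]. /munfoxeboxonpee/ → mumfoxeboxompee.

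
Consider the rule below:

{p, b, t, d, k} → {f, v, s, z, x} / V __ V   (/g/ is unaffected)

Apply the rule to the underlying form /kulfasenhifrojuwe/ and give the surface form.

No segment of /kulfasenhifrojuwe/ meets the structural description of the rule, so the form surfaces unchanged.

kulfasenhifrojuwe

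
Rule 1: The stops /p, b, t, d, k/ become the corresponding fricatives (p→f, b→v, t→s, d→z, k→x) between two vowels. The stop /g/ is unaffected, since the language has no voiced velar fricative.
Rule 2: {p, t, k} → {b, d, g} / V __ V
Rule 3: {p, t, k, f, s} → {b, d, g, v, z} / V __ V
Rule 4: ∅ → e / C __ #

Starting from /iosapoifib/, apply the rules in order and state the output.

iozavoivibe

Rule 1 (intervocalic spirantization): /p/ is a stop between vowels /a/ and /o/, so it spirantizes to the fricative [f]. /iosapoifib/ → iosafoifib.
Rule 2 (intervocalic voicing): no segment meets the environment; /iosafoifib/ is unchanged.
Rule 3 (intervocalic voicing): /s/ is a voiceless obstruent between vowels /o/ and /a/, so it voices to [z]. /f/ is a voiceless obstruent between vowels /a/ and /o/, so it voices to [v]. /f/ is a voiceless obstruent between vowels /i/ and /i/, so it voices to [v]. /iosafoifib/ → iozavoivib.
Rule 4 (final e-epenthesis): the form ends in the consonant /b/, so [e] is inserted word-finally. /iozavoivib/ → iozavoivibe.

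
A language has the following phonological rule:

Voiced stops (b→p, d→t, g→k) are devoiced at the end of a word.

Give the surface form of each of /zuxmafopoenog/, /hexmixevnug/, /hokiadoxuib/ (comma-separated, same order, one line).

zuxmafopoenok, hexmixevnuk, hokiadoxuip

/zuxmafopoenog/: /g/ is a voiced stop in word-final position, so it devoices to [k]. → [zuxmafopoenok].
/hexmixevnug/: /g/ is a voiced stop in word-final position, so it devoices to [k]. → [hexmixevnuk].
/hokiadoxuib/: /b/ is a voiced stop in word-final position, so it devoices to [p]. → [hokiadoxuip].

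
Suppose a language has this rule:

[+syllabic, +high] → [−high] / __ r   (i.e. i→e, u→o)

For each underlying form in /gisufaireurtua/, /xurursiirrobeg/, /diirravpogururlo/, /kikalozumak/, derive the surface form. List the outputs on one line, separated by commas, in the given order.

/gisufaireurtua/: /i/ is a high vowel immediately before /r/, so it lowers to [e]. /u/ is a high vowel immediately before /r/, so it lowers to [o]. → [gisufaereortua].
/xurursiirrobeg/: /u/ is a high vowel immediately before /r/, so it lowers to [o]. /u/ is a high vowel immediately before /r/, so it lowers to [o]. /i/ is a high vowel immediately before /r/, so it lowers to [e]. → [xororsierrobeg].
/diirravpogururlo/: /i/ is a high vowel immediately before /r/, so it lowers to [e]. /u/ is a high vowel immediately before /r/, so it lowers to [o]. /u/ is a high vowel immediately before /r/, so it lowers to [o]. → [dierravpogororlo].
/kikalozumak/: the rule's environment is not met; surfaces unchanged as [kikalozumak].

gisufaereortua, xororsierrobeg, dierravpogororlo, kikalozumak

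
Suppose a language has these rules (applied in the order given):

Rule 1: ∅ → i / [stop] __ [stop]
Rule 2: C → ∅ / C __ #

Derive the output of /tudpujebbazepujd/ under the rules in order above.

tudipujebibazepuj

Rule 1 (stop-cluster i-epenthesis): /d/ and /p/ form a stop–stop cluster, so [i] is inserted between them. /b/ and /b/ form a stop–stop cluster, so [i] is inserted between them. /tudpujebbazepujd/ → tudipujebibazepujd.
Rule 2 (final cluster simplification): /d/ is the second consonant of a word-final cluster /jd/, so it deletes. /tudipujebibazepujd/ → tudipujebibazepuj.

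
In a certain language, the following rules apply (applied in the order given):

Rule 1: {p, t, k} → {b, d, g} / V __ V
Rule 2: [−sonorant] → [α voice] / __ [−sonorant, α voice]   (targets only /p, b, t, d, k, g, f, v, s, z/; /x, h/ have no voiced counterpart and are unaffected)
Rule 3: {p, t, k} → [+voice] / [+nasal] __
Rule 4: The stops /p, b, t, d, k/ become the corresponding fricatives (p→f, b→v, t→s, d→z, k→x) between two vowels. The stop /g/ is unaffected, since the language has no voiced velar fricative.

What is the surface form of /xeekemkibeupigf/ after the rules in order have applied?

xeegemgiveuvikf

Rule 1 (intervocalic voicing): /k/ is a voiceless stop between vowels /e/ and /e/, so it voices to [g]. /p/ is a voiceless stop between vowels /u/ and /i/, so it voices to [b]. /xeekemkibeupigf/ → xeegemkibeubigf.
Rule 2 (regressive voicing assimilation): /g/ precedes the voiceless obstruent /f/, so it devoices to [k] by assimilation. /xeegemkibeubigf/ → xeegemkibeubikf.
Rule 3 (post-nasal voicing): /k/ is a voiceless stop immediately after the nasal /m/, so it voices to [g]. /xeegemkibeubikf/ → xeegemgibeubikf.
Rule 4 (intervocalic spirantization): /b/ is a stop between vowels /i/ and /e/, so it spirantizes to the fricative [v]. /b/ is a stop between vowels /u/ and /i/, so it spirantizes to the fricative [v]. /xeegemgibeubikf/ → xeegemgiveuvikf.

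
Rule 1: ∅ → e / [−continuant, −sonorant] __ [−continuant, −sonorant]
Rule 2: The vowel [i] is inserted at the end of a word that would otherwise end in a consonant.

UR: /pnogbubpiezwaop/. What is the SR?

pnogebubepiezwaopi

Rule 1 (stop-cluster e-epenthesis): /g/ and /b/ form a stop–stop cluster, so [e] is inserted between them. /b/ and /p/ form a stop–stop cluster, so [e] is inserted between them. /pnogbubpiezwaop/ → pnogebubepiezwaop.
Rule 2 (final i-epenthesis): the form ends in the consonant /p/, so [i] is inserted word-finally. /pnogebubepiezwaop/ → pnogebubepiezwaopi.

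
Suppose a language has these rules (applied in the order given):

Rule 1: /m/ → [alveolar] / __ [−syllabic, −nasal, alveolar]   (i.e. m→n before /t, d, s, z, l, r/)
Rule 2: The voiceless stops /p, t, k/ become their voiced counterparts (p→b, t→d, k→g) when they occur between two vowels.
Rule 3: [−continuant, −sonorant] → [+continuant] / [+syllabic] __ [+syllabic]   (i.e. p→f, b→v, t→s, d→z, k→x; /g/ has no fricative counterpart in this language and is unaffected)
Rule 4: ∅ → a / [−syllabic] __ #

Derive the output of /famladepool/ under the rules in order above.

Rule 1 (nasal place assimilation): /m/ precedes the alveolar consonant /l/, so it assimilates in place to [n]. /famladepool/ → fanladepool.
Rule 2 (intervocalic voicing): /p/ is a voiceless stop between vowels /e/ and /o/, so it voices to [b]. /fanladepool/ → fanladebool.
Rule 3 (intervocalic spirantization): /d/ is a stop between vowels /a/ and /e/, so it spirantizes to the fricative [z]. /b/ is a stop between vowels /e/ and /o/, so it spirantizes to the fricative [v]. /fanladebool/ → fanlazevool.
Rule 4 (final a-epenthesis): the form ends in the consonant /l/, so [a] is inserted word-finally. /fanlazevool/ → fanlazevoola.

fanlazevoola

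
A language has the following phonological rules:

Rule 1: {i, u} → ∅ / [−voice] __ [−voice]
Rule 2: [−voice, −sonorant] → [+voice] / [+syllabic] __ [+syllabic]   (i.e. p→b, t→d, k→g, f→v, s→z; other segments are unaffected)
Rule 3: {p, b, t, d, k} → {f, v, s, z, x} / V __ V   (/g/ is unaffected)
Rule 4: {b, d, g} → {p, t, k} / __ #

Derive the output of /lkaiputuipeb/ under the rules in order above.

lkaiptuivep

Rule 1 (high vowel syncope): /u/ is a high vowel flanked by voiceless consonants /p/ and /t/, so it deletes. /lkaiputuipeb/ → lkaiptuipeb.
Rule 2 (intervocalic voicing): /p/ is a voiceless obstruent between vowels /i/ and /e/, so it voices to [b]. /lkaiptuipeb/ → lkaiptuibeb.
Rule 3 (intervocalic spirantization): /b/ is a stop between vowels /i/ and /e/, so it spirantizes to the fricative [v]. /lkaiptuibeb/ → lkaiptuiveb.
Rule 4 (final devoicing): /b/ is a voiced stop in word-final position, so it devoices to [p]. /lkaiptuiveb/ → lkaiptuivep.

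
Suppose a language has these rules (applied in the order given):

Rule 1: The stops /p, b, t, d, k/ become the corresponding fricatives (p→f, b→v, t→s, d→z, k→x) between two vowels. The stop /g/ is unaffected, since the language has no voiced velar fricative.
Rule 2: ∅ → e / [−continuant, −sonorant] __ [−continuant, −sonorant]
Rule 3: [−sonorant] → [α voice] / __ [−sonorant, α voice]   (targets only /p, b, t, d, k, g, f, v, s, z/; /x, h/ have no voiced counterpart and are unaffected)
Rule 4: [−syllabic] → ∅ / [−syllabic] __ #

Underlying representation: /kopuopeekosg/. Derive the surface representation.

Rule 1 (intervocalic spirantization): /p/ is a stop between vowels /o/ and /u/, so it spirantizes to the fricative [f]. /p/ is a stop between vowels /o/ and /e/, so it spirantizes to the fricative [f]. /k/ is a stop between vowels /e/ and /o/, so it spirantizes to the fricative [x]. /kopuopeekosg/ → kofuofeexosg.
Rule 2 (stop-cluster e-epenthesis): no segment meets the environment; /kofuofeexosg/ is unchanged.
Rule 3 (regressive voicing assimilation): /s/ precedes the voiced obstruent /g/, so it voices to [z] by assimilation. /kofuofeexosg/ → kofuofeexozg.
Rule 4 (final cluster simplification): /g/ is the second consonant of a word-final cluster /zg/, so it deletes. /kofuofeexozg/ → kofuofeexoz.

kofuofeexoz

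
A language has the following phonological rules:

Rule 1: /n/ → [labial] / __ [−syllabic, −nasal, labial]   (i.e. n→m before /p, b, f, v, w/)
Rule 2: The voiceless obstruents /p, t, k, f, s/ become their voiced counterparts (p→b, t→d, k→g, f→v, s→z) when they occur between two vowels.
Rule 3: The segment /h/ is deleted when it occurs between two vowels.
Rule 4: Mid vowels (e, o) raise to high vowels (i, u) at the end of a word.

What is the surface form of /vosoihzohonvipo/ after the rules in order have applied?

vozoihzoomvibu

Rule 1 (nasal place assimilation): /n/ precedes the labial consonant /v/, so it assimilates in place to [m]. /vosoihzohonvipo/ → vosoihzohomvipo.
Rule 2 (intervocalic voicing): /s/ is a voiceless obstruent between vowels /o/ and /o/, so it voices to [z]. /p/ is a voiceless obstruent between vowels /i/ and /o/, so it voices to [b]. /vosoihzohomvipo/ → vozoihzohomvibo.
Rule 3 (intervocalic h-deletion): /h/ occurs between vowels /o/ and /o/, so it deletes. /vozoihzohomvibo/ → vozoihzoomvibo.
Rule 4 (final vowel raising): /o/ is a mid vowel in word-final position, so it raises to [u]. /vozoihzoomvibo/ → vozoihzoomvibu.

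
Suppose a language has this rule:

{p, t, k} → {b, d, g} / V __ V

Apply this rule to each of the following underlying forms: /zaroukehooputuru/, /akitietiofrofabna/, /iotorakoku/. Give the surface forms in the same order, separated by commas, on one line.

/zaroukehooputuru/: /k/ is a voiceless stop between vowels /u/ and /e/, so it voices to [g]. /p/ is a voiceless stop between vowels /o/ and /u/, so it voices to [b]. /t/ is a voiceless stop between vowels /u/ and /u/, so it voices to [d]. → [zarougehoobuduru].
/akitietiofrofabna/: /k/ is a voiceless stop between vowels /a/ and /i/, so it voices to [g]. /t/ is a voiceless stop between vowels /i/ and /i/, so it voices to [d]. /t/ is a voiceless stop between vowels /e/ and /i/, so it voices to [d]. → [agidiediofrofabna].
/iotorakoku/: /t/ is a voiceless stop between vowels /o/ and /o/, so it voices to [d]. /k/ is a voiceless stop between vowels /a/ and /o/, so it voices to [g]. /k/ is a voiceless stop between vowels /o/ and /u/, so it voices to [g]. → [iodoragogu].

zarougehoobuduru, agidiediofrofabna, iodoragogu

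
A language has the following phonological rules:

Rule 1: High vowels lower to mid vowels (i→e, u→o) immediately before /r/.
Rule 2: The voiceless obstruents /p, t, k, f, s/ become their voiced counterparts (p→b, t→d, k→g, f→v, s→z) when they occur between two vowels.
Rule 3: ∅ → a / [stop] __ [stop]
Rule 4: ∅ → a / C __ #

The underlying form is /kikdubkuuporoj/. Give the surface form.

Rule 1 (pre-rhotic lowering): no segment meets the environment; /kikdubkuuporoj/ is unchanged.
Rule 2 (intervocalic voicing): /p/ is a voiceless obstruent between vowels /u/ and /o/, so it voices to [b]. /kikdubkuuporoj/ → kikdubkuuboroj.
Rule 3 (stop-cluster a-epenthesis): /k/ and /d/ form a stop–stop cluster, so [a] is inserted between them. /b/ and /k/ form a stop–stop cluster, so [a] is inserted between them. /kikdubkuuboroj/ → kikadubakuuboroj.
Rule 4 (final a-epenthesis): the form ends in the consonant /j/, so [a] is inserted word-finally. /kikadubakuuboroj/ → kikadubakuuboroja.

kikadubakuuboroja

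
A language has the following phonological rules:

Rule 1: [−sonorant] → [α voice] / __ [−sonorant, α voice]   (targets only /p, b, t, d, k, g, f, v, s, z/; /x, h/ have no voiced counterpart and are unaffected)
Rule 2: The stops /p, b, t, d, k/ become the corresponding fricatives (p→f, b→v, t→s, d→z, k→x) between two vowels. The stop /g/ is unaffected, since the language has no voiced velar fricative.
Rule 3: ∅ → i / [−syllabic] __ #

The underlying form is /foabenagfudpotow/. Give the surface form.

Rule 1 (regressive voicing assimilation): /g/ precedes the voiceless obstruent /f/, so it devoices to [k] by assimilation. /d/ precedes the voiceless obstruent /p/, so it devoices to [t] by assimilation. /foabenagfudpotow/ → foabenakfutpotow.
Rule 2 (intervocalic spirantization): /b/ is a stop between vowels /a/ and /e/, so it spirantizes to the fricative [v]. /t/ is a stop between vowels /o/ and /o/, so it spirantizes to the fricative [s]. /foabenakfutpotow/ → foavenakfutposow.
Rule 3 (final i-epenthesis): the form ends in the consonant /w/, so [i] is inserted word-finally. /foavenakfutposow/ → foavenakfutposowi.

foavenakfutposowi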